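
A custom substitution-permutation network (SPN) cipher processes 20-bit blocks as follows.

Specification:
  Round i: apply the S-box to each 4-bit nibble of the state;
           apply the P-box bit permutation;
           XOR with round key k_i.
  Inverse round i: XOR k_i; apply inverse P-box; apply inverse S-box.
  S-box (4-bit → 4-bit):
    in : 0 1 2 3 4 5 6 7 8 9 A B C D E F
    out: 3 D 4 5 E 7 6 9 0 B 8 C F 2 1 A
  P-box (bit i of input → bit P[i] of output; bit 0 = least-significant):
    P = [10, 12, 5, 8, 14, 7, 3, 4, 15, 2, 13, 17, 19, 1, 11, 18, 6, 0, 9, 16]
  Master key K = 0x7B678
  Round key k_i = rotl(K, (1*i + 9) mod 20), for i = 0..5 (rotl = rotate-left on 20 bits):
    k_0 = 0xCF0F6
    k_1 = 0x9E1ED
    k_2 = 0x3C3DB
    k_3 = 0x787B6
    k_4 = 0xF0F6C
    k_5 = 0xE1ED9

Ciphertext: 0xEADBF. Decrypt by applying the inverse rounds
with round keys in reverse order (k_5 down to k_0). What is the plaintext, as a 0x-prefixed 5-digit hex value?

s_0 = ciphertext = 0xEADBF
s_1 = InvRound(s_0, k_5) = 0x3D584
s_2 = InvRound(s_1, k_4) = 0x31E56
s_3 = InvRound(s_2, k_3) = 0xEBED4
s_4 = InvRound(s_3, k_2) = 0xFC639
s_5 = InvRound(s_4, k_1) = 0x3A4F7
s_6 = InvRound(s_5, k_0) = 0xF7AE0

0xF7AE0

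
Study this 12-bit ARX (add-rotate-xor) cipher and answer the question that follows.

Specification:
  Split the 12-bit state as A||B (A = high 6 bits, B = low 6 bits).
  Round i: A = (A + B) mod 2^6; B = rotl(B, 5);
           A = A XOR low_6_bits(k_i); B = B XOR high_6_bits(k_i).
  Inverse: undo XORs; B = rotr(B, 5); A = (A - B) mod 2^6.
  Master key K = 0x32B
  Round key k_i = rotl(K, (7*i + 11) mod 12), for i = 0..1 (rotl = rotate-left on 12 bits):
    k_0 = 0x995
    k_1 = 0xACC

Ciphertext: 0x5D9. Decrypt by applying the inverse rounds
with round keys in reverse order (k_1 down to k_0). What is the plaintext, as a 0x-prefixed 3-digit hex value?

s_0 = ciphertext = 0x5D9
s_1 = InvRound(s_0, k_1) = 0xDA5
s_2 = InvRound(s_1, k_0) = 0x746

0x746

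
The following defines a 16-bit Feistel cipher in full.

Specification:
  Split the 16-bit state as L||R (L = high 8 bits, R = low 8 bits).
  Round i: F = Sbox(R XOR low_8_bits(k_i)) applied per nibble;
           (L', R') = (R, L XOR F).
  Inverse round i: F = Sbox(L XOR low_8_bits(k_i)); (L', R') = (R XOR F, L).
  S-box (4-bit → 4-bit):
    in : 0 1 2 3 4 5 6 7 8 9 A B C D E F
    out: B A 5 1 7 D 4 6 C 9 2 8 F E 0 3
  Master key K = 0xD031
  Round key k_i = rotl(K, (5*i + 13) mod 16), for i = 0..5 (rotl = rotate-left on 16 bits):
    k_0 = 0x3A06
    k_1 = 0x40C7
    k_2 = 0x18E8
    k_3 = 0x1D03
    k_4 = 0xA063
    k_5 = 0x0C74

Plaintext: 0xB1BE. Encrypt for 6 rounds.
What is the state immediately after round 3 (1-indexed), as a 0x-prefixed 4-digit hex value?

s_0 = plaintext = 0xB1BE
s_1 = Round(s_0, k_0) = 0xBE3D
s_2 = Round(s_1, k_1) = 0x3D8C
s_3 = Round(s_2, k_2) = 0x8C7A
s_4 = Round(s_3, k_3) = 0x7AE5
s_5 = Round(s_4, k_4) = 0xE5BE
s_6 = Round(s_5, k_5) = 0xBE17

0x8C7A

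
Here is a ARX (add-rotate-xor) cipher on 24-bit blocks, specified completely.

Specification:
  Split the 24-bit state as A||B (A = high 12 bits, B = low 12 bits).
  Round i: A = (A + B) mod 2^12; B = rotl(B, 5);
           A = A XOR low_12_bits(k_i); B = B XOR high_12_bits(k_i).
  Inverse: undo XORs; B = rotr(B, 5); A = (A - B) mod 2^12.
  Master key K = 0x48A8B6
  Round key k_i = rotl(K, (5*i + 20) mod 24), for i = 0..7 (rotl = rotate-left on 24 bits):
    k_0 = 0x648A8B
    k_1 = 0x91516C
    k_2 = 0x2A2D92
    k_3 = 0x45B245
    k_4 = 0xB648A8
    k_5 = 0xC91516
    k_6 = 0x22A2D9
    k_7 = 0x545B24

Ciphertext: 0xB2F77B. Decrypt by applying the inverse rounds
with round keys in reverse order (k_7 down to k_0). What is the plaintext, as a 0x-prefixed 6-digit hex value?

s_0 = ciphertext = 0xB2F77B
s_1 = InvRound(s_0, k_7) = 0x0FAF11
s_2 = InvRound(s_1, k_6) = 0x43ADE9
s_3 = InvRound(s_2, k_5) = 0x521C0B
s_4 = InvRound(s_3, k_4) = 0x5CE7BB
s_5 = InvRound(s_4, k_3) = 0x76C01F
s_6 = InvRound(s_5, k_2) = 0xC69E95
s_7 = InvRound(s_6, k_1) = 0xCC903C
s_8 = InvRound(s_7, k_0) = 0xC0FA33

0xC0FA33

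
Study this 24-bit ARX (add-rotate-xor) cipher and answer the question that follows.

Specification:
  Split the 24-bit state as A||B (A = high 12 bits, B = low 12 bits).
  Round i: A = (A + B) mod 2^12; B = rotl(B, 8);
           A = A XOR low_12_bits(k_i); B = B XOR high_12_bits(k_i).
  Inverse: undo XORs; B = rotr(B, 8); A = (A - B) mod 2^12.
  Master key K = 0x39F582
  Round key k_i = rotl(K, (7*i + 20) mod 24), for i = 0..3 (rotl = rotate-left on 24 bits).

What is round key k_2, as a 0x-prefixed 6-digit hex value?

K = 0x39F582
k_0 = rotl(K, (7*0+20) mod 24) = rotl(K, 20) = 0x239F58
k_1 = rotl(K, (7*1+20) mod 24) = rotl(K, 3) = 0xCFAC11
k_2 = rotl(K, (7*2+20) mod 24) = rotl(K, 10) = 0xD608E7

0xD608E7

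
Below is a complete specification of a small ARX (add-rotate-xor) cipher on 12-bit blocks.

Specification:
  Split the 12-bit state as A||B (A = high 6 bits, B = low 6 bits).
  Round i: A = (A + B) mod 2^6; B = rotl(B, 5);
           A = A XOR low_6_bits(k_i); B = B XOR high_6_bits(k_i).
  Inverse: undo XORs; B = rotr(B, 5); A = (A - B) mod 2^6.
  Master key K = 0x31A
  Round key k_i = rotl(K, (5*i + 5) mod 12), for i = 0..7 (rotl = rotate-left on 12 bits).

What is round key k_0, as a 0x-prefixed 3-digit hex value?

0x346

K = 0x31A
k_0 = rotl(K, (5*0+5) mod 12) = rotl(K, 5) = 0x346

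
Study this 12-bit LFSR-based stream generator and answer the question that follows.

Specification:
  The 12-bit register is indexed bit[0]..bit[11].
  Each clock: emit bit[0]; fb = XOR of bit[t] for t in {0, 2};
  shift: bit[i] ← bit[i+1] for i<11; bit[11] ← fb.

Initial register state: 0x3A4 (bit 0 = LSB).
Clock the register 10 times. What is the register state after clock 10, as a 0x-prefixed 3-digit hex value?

reg_0 = 0x3A4
clock 1: out=0, reg = 0x9D2
clock 2: out=0, reg = 0x4E9
clock 3: out=1, reg = 0xA74
clock 4: out=0, reg = 0xD3A
clock 5: out=0, reg = 0x69D
clock 6: out=1, reg = 0x34E
clock 7: out=0, reg = 0x9A7
clock 8: out=1, reg = 0x4D3
clock 9: out=1, reg = 0xA69
clock 10: out=1, reg = 0xD34

0xD34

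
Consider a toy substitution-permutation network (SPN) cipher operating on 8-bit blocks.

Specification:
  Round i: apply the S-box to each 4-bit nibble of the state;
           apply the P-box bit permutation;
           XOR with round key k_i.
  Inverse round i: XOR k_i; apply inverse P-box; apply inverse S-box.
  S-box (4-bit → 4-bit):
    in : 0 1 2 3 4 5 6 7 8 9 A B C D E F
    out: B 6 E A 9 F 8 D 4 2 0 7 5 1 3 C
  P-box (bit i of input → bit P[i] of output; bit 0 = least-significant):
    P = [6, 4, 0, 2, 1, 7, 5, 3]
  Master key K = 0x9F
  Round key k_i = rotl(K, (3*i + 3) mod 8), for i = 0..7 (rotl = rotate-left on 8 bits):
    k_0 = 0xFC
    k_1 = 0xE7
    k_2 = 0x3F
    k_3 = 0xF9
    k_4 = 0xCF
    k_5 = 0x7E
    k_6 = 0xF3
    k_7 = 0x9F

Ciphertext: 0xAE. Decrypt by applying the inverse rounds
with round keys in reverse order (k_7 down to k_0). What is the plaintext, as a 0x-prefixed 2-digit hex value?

s_0 = ciphertext = 0xAE
s_1 = InvRound(s_0, k_7) = 0x81
s_2 = InvRound(s_1, k_6) = 0xCE
s_3 = InvRound(s_2, k_5) = 0x19
s_4 = InvRound(s_3, k_4) = 0xE0
s_5 = InvRound(s_4, k_3) = 0x61
s_6 = InvRound(s_5, k_2) = 0x40
s_7 = InvRound(s_6, k_1) = 0xBF
s_8 = InvRound(s_7, k_0) = 0xDC

0xDC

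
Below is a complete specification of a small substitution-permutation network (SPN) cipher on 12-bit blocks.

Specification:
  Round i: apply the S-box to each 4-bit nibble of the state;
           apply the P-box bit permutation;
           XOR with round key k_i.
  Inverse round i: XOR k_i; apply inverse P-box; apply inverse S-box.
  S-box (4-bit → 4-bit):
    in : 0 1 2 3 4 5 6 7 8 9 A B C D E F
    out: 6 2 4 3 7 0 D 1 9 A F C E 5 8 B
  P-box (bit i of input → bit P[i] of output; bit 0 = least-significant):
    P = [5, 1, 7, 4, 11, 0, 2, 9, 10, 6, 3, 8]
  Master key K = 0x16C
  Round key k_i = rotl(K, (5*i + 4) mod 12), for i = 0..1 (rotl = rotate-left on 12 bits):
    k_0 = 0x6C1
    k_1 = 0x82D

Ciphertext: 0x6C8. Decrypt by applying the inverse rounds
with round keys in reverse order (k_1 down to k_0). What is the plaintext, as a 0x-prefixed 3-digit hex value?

0xA27

s_0 = ciphertext = 0x6C8
s_1 = InvRound(s_0, k_1) = 0x3AD
s_2 = InvRound(s_1, k_0) = 0xA27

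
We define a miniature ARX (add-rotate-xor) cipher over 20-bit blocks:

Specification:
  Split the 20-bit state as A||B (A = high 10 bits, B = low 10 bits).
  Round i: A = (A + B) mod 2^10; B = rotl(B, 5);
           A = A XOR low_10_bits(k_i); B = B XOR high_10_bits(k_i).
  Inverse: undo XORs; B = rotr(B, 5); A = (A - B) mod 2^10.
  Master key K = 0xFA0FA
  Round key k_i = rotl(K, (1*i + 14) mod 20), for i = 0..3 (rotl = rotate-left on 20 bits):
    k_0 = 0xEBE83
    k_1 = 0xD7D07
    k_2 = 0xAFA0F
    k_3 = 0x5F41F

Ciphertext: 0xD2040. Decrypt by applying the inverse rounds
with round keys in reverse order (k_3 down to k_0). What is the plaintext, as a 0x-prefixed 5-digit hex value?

s_0 = ciphertext = 0xD2040
s_1 = InvRound(s_0, k_3) = 0xEBBA9
s_2 = InvRound(s_1, k_2) = 0xAE6E8
s_3 = InvRound(s_2, k_1) = 0x346ED
s_4 = InvRound(s_3, k_0) = 0x8204A

0x8204A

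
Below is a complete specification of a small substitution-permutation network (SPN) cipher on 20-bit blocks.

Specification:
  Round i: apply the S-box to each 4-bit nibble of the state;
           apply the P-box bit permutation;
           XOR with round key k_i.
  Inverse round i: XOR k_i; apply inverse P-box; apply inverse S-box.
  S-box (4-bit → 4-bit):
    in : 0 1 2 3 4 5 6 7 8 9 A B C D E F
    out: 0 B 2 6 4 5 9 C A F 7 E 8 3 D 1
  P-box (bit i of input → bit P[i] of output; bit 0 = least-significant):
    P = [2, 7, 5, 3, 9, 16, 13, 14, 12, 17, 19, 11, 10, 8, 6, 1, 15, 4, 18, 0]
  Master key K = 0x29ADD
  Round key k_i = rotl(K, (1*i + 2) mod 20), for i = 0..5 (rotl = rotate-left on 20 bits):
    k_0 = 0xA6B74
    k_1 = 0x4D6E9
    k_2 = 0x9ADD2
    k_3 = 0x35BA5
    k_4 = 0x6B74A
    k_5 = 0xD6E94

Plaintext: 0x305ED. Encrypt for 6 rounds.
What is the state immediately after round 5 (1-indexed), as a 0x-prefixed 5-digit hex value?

0xAFE43

s_0 = plaintext = 0x305ED
s_1 = Round(s_0, k_0) = 0x619E0
s_2 = Round(s_1, k_1) = 0xE29EA
s_3 = Round(s_2, k_2) = 0x75677
s_4 = Round(s_3, k_3) = 0x727CC
s_5 = Round(s_4, k_4) = 0xAFE43
s_6 = Round(s_5, k_5) = 0x1D224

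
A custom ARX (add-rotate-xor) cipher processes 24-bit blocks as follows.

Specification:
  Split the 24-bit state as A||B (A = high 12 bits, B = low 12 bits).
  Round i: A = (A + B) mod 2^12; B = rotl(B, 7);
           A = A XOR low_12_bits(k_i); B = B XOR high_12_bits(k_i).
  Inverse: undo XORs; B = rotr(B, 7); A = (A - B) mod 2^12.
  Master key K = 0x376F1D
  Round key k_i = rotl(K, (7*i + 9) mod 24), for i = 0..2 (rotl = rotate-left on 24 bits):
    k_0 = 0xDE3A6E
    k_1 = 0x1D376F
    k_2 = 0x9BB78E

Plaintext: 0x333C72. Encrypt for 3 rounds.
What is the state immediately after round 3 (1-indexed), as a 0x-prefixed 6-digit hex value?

s_0 = plaintext = 0x333C72
s_1 = Round(s_0, k_0) = 0x5CB480
s_2 = Round(s_1, k_1) = 0xD241F7
s_3 = Round(s_2, k_2) = 0x895234

0x895234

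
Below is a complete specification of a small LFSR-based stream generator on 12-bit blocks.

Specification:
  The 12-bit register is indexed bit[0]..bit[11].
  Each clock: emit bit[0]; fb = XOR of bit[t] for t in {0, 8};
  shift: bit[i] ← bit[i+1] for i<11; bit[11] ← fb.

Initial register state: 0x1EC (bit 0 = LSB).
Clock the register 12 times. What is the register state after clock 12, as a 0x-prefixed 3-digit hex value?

reg_0 = 0x1EC
clock 1: out=0, reg = 0x8F6
clock 2: out=0, reg = 0x47B
clock 3: out=1, reg = 0xA3D
clock 4: out=1, reg = 0xD1E
clock 5: out=0, reg = 0xE8F
clock 6: out=1, reg = 0xF47
clock 7: out=1, reg = 0x7A3
clock 8: out=1, reg = 0x3D1
clock 9: out=1, reg = 0x1E8
clock 10: out=0, reg = 0x8F4
clock 11: out=0, reg = 0x47A
clock 12: out=0, reg = 0x23D

0x23D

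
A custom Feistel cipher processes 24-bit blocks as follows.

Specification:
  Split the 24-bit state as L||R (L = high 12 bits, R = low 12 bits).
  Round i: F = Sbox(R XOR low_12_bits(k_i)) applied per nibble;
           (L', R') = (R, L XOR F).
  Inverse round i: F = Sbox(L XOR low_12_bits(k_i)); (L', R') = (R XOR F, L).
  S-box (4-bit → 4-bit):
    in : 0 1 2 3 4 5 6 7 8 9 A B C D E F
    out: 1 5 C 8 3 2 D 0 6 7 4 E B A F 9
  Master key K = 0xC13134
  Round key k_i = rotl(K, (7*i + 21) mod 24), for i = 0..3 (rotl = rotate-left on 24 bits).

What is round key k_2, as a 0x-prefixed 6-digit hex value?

K = 0xC13134
k_0 = rotl(K, (7*0+21) mod 24) = rotl(K, 21) = 0x982626
k_1 = rotl(K, (7*1+21) mod 24) = rotl(K, 4) = 0x13134C
k_2 = rotl(K, (7*2+21) mod 24) = rotl(K, 11) = 0x89A609

0x89A609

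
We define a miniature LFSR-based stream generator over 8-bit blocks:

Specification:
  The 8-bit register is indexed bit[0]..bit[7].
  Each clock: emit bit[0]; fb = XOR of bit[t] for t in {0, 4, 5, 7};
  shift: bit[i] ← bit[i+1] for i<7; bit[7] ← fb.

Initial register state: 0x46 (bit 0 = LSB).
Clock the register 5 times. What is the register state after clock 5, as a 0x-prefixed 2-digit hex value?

reg_0 = 0x46
clock 1: out=0, reg = 0x23
clock 2: out=1, reg = 0x11
clock 3: out=1, reg = 0x08
clock 4: out=0, reg = 0x04
clock 5: out=0, reg = 0x02

0x02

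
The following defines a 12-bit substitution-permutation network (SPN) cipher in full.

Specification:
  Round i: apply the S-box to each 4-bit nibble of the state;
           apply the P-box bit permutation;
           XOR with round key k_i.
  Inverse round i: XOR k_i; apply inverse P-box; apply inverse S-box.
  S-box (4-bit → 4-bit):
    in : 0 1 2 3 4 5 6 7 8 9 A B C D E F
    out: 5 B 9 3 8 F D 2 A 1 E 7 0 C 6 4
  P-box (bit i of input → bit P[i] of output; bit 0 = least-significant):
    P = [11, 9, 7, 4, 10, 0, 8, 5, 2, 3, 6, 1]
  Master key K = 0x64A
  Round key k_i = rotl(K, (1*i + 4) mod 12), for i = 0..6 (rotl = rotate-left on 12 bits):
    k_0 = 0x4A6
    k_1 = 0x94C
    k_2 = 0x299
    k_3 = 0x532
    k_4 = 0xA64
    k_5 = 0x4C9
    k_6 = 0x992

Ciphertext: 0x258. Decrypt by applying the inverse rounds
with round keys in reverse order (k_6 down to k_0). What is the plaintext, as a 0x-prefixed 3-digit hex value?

0xDFD

s_0 = ciphertext = 0x258
s_1 = InvRound(s_0, k_6) = 0xAFB
s_2 = InvRound(s_1, k_5) = 0x421
s_3 = InvRound(s_2, k_4) = 0x033
s_4 = InvRound(s_3, k_3) = 0xCBC
s_5 = InvRound(s_4, k_2) = 0x913
s_6 = InvRound(s_5, k_1) = 0x574
s_7 = InvRound(s_6, k_0) = 0xDFD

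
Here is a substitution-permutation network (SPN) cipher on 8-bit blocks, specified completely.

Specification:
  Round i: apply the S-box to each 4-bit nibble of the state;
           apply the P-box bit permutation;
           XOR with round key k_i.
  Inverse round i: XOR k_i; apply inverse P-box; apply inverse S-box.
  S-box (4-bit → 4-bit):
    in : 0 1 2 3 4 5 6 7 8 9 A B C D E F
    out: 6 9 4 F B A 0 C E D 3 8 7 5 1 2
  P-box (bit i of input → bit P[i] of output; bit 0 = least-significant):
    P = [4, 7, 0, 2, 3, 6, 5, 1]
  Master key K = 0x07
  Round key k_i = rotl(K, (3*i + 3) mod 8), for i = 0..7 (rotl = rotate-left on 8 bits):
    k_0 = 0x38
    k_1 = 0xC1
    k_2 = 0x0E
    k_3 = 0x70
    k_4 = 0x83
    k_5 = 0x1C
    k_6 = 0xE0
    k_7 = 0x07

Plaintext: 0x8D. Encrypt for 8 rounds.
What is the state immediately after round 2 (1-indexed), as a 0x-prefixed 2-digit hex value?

0x8F

s_0 = plaintext = 0x8D
s_1 = Round(s_0, k_0) = 0x4B
s_2 = Round(s_1, k_1) = 0x8F
s_3 = Round(s_2, k_2) = 0xEC
s_4 = Round(s_3, k_3) = 0xE9
s_5 = Round(s_4, k_4) = 0x9E
s_6 = Round(s_5, k_5) = 0x26
s_7 = Round(s_6, k_6) = 0xC0
s_8 = Round(s_7, k_7) = 0xEE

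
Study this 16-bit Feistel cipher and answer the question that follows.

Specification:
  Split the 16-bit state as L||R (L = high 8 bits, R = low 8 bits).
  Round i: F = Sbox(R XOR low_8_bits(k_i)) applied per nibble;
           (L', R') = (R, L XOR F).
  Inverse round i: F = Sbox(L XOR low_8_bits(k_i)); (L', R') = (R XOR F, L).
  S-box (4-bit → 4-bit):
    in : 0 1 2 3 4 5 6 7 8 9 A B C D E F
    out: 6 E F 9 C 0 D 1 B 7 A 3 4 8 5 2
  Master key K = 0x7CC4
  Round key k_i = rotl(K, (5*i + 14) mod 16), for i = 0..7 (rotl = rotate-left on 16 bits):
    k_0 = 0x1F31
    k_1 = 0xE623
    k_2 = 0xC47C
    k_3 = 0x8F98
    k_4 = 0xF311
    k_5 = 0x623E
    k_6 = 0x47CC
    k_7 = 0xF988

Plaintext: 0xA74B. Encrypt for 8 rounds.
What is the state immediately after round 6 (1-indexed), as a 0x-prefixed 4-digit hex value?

s_0 = plaintext = 0xA74B
s_1 = Round(s_0, k_0) = 0x4BBD
s_2 = Round(s_1, k_1) = 0xBD3E
s_3 = Round(s_2, k_2) = 0x3E72
s_4 = Round(s_3, k_3) = 0x7264
s_5 = Round(s_4, k_4) = 0x6462
s_6 = Round(s_5, k_5) = 0x6260
s_7 = Round(s_6, k_6) = 0x60C6
s_8 = Round(s_7, k_7) = 0xC6A5

0x6260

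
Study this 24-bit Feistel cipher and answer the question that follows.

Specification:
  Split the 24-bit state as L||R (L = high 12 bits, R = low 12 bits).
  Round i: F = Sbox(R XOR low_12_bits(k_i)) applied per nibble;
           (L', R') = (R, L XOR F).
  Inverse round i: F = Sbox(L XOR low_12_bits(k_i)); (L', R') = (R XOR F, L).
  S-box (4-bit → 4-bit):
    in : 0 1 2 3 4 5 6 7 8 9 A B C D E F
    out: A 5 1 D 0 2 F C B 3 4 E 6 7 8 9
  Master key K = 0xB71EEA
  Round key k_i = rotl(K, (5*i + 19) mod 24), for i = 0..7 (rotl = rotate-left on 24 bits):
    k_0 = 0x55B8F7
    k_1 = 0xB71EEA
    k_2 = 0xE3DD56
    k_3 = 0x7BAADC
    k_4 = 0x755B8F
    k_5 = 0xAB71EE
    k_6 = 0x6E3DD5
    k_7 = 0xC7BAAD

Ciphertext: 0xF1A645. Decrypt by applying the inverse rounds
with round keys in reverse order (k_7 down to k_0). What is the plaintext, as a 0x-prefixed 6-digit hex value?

s_0 = ciphertext = 0xF1A645
s_1 = InvRound(s_0, k_7) = 0x4A9F1A
s_2 = InvRound(s_1, k_6) = 0xCDC4A9
s_3 = InvRound(s_2, k_5) = 0x378CDC
s_4 = InvRound(s_3, k_4) = 0x740378
s_5 = InvRound(s_4, k_3) = 0x44E740
s_6 = InvRound(s_5, k_2) = 0x41B44E
s_7 = InvRound(s_6, k_1) = 0x0DB41B
s_8 = InvRound(s_7, k_0) = 0xF0D0DB

0xF0D0DB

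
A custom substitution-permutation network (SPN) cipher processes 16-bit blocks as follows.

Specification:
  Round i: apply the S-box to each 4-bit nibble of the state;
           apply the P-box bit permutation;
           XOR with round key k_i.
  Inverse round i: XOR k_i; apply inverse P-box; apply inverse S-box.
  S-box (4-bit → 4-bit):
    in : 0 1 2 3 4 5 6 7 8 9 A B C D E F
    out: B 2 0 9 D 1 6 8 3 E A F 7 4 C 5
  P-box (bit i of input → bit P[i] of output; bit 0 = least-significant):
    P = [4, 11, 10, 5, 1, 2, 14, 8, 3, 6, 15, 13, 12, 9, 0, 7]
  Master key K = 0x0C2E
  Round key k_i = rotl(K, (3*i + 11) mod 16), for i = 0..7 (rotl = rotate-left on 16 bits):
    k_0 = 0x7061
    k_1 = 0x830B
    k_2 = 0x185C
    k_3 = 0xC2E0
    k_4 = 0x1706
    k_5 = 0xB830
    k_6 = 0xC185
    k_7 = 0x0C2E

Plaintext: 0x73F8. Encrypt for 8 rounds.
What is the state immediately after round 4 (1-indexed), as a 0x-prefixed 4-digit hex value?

0xF4EA

s_0 = plaintext = 0x73F8
s_1 = Round(s_0, k_0) = 0x18FB
s_2 = Round(s_1, k_1) = 0xCD71
s_3 = Round(s_2, k_2) = 0x835D
s_4 = Round(s_3, k_3) = 0xF4EA
s_5 = Round(s_4, k_4) = 0xEE2F
s_6 = Round(s_5, k_5) = 0x1CA1
s_7 = Round(s_6, k_6) = 0x4AC9
s_8 = Round(s_7, k_7) = 0x70C9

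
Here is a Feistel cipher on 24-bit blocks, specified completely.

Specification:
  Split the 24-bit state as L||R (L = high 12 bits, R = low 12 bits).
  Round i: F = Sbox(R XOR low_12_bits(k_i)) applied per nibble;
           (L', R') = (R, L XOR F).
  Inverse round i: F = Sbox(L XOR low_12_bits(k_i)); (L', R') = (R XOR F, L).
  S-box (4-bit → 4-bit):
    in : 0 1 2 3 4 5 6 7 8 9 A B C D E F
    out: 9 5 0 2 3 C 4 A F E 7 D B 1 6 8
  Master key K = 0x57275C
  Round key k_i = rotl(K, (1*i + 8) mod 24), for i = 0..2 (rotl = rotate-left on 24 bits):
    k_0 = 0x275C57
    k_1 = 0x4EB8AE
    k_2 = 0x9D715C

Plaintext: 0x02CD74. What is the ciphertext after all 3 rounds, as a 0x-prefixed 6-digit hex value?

s_0 = plaintext = 0x02CD74
s_1 = Round(s_0, k_0) = 0xD7452E
s_2 = Round(s_1, k_1) = 0x52EC8D
s_3 = Round(s_2, k_2) = 0xC8D43B

0xC8D43B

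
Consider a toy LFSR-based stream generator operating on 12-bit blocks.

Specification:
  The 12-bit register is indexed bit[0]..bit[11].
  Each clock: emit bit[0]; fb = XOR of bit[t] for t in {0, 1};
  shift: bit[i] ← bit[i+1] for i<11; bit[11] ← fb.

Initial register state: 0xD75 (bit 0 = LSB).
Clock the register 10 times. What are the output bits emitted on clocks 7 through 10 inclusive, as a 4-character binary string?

1010

reg_0 = 0xD75
clock 1: out=1, reg = 0xEBA
clock 2: out=0, reg = 0xF5D
clock 3: out=1, reg = 0xFAE
clock 4: out=0, reg = 0xFD7
clock 5: out=1, reg = 0x7EB
clock 6: out=1, reg = 0x3F5
clock 7: out=1, reg = 0x9FA
clock 8: out=0, reg = 0xCFD
clock 9: out=1, reg = 0xE7E
clock 10: out=0, reg = 0xF3F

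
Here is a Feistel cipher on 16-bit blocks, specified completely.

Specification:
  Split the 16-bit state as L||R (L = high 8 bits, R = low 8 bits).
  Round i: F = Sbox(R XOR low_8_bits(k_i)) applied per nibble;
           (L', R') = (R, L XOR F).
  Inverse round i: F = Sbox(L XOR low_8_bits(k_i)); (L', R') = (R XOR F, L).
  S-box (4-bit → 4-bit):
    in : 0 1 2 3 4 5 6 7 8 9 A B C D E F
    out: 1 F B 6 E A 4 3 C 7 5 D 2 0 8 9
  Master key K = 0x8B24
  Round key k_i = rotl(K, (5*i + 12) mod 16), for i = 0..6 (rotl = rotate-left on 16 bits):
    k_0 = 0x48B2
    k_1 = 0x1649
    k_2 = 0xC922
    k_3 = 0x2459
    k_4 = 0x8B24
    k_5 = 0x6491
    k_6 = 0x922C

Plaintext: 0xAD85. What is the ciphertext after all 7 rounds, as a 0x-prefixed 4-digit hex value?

s_0 = plaintext = 0xAD85
s_1 = Round(s_0, k_0) = 0x85CE
s_2 = Round(s_1, k_1) = 0xCE46
s_3 = Round(s_2, k_2) = 0x4680
s_4 = Round(s_3, k_3) = 0x8041
s_5 = Round(s_4, k_4) = 0x41CA
s_6 = Round(s_5, k_5) = 0xCAEC
s_7 = Round(s_6, k_6) = 0xECEB

0xECEB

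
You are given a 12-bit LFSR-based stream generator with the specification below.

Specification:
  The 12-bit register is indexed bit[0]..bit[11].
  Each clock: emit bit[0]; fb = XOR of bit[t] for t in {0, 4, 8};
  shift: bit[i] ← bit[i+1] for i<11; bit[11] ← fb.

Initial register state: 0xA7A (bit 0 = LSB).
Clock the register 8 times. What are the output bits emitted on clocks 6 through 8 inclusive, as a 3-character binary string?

reg_0 = 0xA7A
clock 1: out=0, reg = 0xD3D
clock 2: out=1, reg = 0xE9E
clock 3: out=0, reg = 0xF4F
clock 4: out=1, reg = 0x7A7
clock 5: out=1, reg = 0x3D3
clock 6: out=1, reg = 0x9E9
clock 7: out=1, reg = 0x4F4
clock 8: out=0, reg = 0xA7A

110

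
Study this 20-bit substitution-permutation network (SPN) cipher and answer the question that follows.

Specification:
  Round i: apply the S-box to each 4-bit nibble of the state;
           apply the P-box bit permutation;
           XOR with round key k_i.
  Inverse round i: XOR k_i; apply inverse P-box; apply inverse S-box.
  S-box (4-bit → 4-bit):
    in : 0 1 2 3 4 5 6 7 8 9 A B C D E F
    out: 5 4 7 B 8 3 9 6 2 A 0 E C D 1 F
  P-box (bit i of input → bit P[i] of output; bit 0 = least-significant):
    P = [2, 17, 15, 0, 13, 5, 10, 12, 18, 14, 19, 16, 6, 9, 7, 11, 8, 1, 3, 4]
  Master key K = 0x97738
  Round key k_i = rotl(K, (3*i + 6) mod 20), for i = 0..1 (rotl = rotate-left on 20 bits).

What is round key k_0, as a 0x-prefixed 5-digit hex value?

0xDCE25

K = 0x97738
k_0 = rotl(K, (3*0+6) mod 20) = rotl(K, 6) = 0xDCE25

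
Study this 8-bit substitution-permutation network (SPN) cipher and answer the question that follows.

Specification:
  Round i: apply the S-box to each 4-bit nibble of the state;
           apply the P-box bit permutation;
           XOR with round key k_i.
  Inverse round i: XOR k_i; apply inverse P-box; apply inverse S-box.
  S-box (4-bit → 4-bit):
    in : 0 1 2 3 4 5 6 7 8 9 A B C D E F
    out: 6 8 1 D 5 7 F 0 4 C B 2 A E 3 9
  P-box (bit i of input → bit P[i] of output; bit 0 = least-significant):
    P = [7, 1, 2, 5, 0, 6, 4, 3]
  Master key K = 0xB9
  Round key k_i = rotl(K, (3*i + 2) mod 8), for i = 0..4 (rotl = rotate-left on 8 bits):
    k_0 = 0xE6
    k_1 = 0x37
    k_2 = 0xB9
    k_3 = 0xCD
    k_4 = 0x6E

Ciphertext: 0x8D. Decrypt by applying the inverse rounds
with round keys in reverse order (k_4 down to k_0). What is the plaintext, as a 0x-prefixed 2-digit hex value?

0x13

s_0 = ciphertext = 0x8D
s_1 = InvRound(s_0, k_4) = 0xEA
s_2 = InvRound(s_1, k_3) = 0x2D
s_3 = InvRound(s_2, k_2) = 0x84
s_4 = InvRound(s_3, k_1) = 0x4A
s_5 = InvRound(s_4, k_0) = 0x13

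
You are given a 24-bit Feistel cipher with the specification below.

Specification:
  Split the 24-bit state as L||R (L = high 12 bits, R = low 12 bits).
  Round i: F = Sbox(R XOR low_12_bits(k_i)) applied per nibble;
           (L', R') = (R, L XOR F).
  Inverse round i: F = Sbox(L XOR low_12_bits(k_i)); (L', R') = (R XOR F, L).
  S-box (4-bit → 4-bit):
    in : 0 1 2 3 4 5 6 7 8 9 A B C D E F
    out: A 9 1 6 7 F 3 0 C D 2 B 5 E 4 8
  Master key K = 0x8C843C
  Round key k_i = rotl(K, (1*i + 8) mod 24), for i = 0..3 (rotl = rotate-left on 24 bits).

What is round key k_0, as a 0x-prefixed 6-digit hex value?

K = 0x8C843C
k_0 = rotl(K, (1*0+8) mod 24) = rotl(K, 8) = 0x843C8C

0x843C8C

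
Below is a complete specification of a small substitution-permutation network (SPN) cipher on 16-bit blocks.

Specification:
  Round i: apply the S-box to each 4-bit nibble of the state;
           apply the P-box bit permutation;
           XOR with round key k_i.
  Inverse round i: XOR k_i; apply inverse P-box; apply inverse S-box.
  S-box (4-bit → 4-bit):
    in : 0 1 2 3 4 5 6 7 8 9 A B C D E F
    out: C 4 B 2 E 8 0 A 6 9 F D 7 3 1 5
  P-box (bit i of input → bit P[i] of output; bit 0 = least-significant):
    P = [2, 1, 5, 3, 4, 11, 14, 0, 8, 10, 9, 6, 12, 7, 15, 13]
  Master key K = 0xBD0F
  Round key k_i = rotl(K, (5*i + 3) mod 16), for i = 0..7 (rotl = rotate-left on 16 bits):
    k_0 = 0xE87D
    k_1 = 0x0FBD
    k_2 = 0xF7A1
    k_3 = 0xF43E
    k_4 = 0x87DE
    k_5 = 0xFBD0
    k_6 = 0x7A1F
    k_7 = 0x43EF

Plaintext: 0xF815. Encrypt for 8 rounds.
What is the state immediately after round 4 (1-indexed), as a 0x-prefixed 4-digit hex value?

s_0 = plaintext = 0xF815
s_1 = Round(s_0, k_0) = 0x3E75
s_2 = Round(s_1, k_1) = 0x0634
s_3 = Round(s_2, k_2) = 0x5F8B
s_4 = Round(s_3, k_3) = 0x9F12
s_5 = Round(s_4, k_4) = 0xF4D0
s_6 = Round(s_5, k_5) = 0x65A8
s_7 = Round(s_6, k_6) = 0x326C
s_8 = Round(s_7, k_7) = 0x4609

0x9F12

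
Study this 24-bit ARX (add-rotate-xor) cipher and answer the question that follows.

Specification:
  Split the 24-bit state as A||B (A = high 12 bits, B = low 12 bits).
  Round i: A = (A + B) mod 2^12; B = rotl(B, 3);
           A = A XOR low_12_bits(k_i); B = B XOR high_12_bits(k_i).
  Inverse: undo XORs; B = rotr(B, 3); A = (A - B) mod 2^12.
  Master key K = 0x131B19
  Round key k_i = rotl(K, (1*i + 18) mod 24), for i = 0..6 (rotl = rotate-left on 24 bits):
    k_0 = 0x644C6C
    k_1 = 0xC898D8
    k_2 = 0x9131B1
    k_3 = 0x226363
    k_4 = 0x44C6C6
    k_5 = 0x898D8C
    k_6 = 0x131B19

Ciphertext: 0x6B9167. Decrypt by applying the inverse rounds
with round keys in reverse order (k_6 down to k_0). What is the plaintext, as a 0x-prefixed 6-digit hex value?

s_0 = ciphertext = 0x6B9167
s_1 = InvRound(s_0, k_6) = 0x196C0A
s_2 = InvRound(s_1, k_5) = 0x788492
s_3 = InvRound(s_2, k_4) = 0x533C1B
s_4 = InvRound(s_3, k_3) = 0xA89BC7
s_5 = InvRound(s_4, k_2) = 0x2DE85A
s_6 = InvRound(s_5, k_1) = 0x36C69A
s_7 = InvRound(s_6, k_0) = 0x2E5C1B

0x2E5C1B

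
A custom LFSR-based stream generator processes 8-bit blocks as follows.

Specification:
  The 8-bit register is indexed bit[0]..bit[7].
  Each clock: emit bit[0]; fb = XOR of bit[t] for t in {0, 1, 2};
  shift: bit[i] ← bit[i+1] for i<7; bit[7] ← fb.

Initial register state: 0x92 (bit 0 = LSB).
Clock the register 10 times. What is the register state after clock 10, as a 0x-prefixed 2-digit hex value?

0xEF

reg_0 = 0x92
clock 1: out=0, reg = 0xC9
clock 2: out=1, reg = 0xE4
clock 3: out=0, reg = 0xF2
clock 4: out=0, reg = 0xF9
clock 5: out=1, reg = 0xFC
clock 6: out=0, reg = 0xFE
clock 7: out=0, reg = 0x7F
clock 8: out=1, reg = 0xBF
clock 9: out=1, reg = 0xDF
clock 10: out=1, reg = 0xEF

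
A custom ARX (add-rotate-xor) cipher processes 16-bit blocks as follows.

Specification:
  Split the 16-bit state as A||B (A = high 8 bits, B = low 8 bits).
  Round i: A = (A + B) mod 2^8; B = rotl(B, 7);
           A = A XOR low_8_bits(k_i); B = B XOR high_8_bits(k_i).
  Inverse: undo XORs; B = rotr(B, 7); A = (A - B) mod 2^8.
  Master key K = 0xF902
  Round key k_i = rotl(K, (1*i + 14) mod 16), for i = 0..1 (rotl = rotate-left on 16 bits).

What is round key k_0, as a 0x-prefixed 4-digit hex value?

K = 0xF902
k_0 = rotl(K, (1*0+14) mod 16) = rotl(K, 14) = 0xBE40

0xBE40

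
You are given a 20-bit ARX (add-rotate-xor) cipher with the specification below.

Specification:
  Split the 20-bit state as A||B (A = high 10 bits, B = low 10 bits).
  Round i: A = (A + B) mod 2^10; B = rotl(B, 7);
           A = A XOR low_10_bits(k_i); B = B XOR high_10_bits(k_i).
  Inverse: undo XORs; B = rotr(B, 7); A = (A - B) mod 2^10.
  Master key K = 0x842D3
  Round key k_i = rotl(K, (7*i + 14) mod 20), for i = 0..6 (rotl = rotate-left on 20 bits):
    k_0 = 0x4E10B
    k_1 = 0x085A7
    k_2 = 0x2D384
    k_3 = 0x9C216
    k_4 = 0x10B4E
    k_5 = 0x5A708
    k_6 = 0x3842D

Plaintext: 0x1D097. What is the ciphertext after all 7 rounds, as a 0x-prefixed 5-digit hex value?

0xBC22A

s_0 = plaintext = 0x1D097
s_1 = Round(s_0, k_0) = 0x002AA
s_2 = Round(s_1, k_1) = 0xC3574
s_3 = Round(s_2, k_2) = 0xC169A
s_4 = Round(s_3, k_3) = 0xE2723
s_5 = Round(s_4, k_4) = 0x789A6
s_6 = Round(s_5, k_5) = 0x2025D
s_7 = Round(s_6, k_6) = 0xBC22A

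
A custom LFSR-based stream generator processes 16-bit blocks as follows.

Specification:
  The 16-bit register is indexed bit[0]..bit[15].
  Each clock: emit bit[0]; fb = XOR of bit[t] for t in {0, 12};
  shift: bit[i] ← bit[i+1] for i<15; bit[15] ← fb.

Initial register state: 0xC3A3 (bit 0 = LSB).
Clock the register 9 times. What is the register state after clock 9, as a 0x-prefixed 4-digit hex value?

reg_0 = 0xC3A3
clock 1: out=1, reg = 0xE1D1
clock 2: out=1, reg = 0xF0E8
clock 3: out=0, reg = 0xF874
clock 4: out=0, reg = 0xFC3A
clock 5: out=0, reg = 0xFE1D
clock 6: out=1, reg = 0x7F0E
clock 7: out=0, reg = 0xBF87
clock 8: out=1, reg = 0x5FC3
clock 9: out=1, reg = 0x2FE1

0x2FE1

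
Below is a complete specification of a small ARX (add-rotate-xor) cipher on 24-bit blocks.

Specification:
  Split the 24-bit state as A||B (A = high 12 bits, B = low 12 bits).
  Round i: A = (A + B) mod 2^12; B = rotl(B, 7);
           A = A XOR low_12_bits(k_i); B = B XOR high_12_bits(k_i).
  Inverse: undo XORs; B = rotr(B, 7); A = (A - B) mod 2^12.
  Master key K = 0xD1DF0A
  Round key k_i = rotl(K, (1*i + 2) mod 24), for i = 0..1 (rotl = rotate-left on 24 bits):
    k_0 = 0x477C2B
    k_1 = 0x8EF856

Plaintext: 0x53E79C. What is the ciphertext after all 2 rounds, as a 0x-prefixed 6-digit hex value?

s_0 = plaintext = 0x53E79C
s_1 = Round(s_0, k_0) = 0x0F1A4B
s_2 = Round(s_1, k_1) = 0x36AD3D

0x36AD3D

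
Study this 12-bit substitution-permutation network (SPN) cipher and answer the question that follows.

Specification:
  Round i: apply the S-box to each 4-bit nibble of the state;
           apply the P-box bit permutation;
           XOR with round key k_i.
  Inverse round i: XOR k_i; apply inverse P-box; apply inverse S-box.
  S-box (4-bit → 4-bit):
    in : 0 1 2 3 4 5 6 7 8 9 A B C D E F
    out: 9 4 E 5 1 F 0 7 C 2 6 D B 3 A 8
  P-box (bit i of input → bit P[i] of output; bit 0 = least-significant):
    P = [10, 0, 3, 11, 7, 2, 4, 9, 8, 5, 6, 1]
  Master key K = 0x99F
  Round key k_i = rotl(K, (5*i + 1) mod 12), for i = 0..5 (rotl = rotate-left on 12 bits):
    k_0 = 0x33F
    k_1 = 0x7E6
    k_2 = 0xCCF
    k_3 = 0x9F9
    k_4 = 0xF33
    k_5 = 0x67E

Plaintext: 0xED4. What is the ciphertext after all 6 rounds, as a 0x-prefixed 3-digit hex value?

s_0 = plaintext = 0xED4
s_1 = Round(s_0, k_0) = 0x799
s_2 = Round(s_1, k_1) = 0x683
s_3 = Round(s_2, k_2) = 0xAD7
s_4 = Round(s_3, k_3) = 0xD14
s_5 = Round(s_4, k_4) = 0xA03
s_6 = Round(s_5, k_5) = 0x096

0x096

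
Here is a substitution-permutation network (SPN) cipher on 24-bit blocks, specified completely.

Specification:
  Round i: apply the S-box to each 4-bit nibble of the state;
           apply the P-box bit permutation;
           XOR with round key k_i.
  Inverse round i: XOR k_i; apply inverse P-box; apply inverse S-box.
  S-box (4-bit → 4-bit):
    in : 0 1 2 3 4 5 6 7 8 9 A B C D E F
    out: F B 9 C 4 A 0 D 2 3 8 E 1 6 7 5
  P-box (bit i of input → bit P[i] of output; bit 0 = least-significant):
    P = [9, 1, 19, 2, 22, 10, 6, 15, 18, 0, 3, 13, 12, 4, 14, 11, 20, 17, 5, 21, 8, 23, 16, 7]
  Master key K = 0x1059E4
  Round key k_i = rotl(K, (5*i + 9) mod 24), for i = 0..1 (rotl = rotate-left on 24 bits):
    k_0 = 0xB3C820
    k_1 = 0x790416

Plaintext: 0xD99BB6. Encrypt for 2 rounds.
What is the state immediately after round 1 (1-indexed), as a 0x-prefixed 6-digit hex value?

s_0 = plaintext = 0xD99BB6
s_1 = Round(s_0, k_0) = 0x207C79
s_2 = Round(s_1, k_1) = 0x0FDFF4

0x207C79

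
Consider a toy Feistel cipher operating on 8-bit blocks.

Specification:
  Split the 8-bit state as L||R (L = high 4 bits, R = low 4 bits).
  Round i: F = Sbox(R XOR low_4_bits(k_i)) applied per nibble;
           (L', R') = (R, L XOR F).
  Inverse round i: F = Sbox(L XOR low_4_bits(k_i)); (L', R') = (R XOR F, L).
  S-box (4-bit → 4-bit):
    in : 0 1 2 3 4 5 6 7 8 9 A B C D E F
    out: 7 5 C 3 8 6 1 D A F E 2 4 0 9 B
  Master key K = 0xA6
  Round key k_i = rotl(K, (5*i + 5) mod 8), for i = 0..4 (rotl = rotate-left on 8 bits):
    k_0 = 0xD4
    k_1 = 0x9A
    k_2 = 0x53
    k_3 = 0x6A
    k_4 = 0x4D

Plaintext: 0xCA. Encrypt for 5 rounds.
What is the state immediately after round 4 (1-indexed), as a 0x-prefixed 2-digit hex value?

0x92

s_0 = plaintext = 0xCA
s_1 = Round(s_0, k_0) = 0xA5
s_2 = Round(s_1, k_1) = 0x51
s_3 = Round(s_2, k_2) = 0x19
s_4 = Round(s_3, k_3) = 0x92
s_5 = Round(s_4, k_4) = 0x22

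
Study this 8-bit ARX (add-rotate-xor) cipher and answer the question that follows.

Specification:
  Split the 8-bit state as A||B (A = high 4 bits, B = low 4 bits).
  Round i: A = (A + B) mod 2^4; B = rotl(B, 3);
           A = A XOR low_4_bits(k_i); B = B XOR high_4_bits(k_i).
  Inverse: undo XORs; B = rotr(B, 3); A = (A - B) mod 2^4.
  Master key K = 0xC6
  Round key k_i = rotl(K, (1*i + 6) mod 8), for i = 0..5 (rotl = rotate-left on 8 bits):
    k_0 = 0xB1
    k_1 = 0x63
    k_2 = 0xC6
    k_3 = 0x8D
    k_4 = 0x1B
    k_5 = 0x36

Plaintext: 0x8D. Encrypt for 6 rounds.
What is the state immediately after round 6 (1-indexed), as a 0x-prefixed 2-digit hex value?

s_0 = plaintext = 0x8D
s_1 = Round(s_0, k_0) = 0x45
s_2 = Round(s_1, k_1) = 0xAC
s_3 = Round(s_2, k_2) = 0x0A
s_4 = Round(s_3, k_3) = 0x7D
s_5 = Round(s_4, k_4) = 0xFF
s_6 = Round(s_5, k_5) = 0x8C

0x8C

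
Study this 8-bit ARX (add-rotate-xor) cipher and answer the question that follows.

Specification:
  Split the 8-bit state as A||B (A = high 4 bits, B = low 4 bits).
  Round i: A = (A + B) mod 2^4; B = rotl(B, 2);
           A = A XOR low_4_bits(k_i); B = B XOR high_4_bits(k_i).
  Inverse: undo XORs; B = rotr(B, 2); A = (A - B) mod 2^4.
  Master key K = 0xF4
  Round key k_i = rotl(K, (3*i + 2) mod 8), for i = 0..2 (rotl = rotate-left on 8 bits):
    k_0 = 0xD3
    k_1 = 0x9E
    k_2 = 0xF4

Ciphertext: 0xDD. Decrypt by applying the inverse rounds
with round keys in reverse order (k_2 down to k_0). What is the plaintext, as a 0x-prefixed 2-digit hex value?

0x26

s_0 = ciphertext = 0xDD
s_1 = InvRound(s_0, k_2) = 0x18
s_2 = InvRound(s_1, k_1) = 0xB4
s_3 = InvRound(s_2, k_0) = 0x26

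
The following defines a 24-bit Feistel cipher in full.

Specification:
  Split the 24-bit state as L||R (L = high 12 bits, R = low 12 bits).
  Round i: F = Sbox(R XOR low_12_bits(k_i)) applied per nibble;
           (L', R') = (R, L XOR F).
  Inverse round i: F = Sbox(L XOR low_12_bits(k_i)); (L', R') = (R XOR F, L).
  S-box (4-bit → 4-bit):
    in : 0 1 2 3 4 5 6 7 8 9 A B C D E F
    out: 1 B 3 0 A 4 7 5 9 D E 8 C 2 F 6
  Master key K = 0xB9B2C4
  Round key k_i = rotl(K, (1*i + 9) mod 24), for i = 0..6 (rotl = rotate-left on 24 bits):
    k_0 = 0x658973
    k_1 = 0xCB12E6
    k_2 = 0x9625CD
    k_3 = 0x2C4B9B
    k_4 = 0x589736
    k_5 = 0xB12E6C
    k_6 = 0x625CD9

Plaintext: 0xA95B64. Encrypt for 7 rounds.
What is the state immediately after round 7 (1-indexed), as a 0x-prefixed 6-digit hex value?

0xC3DEE3

s_0 = plaintext = 0xA95B64
s_1 = Round(s_0, k_0) = 0xB64920
s_2 = Round(s_1, k_1) = 0x9203A3
s_3 = Round(s_2, k_2) = 0x3A3E5F
s_4 = Round(s_3, k_3) = 0xE5F769
s_5 = Round(s_4, k_4) = 0x769F19
s_6 = Round(s_5, k_5) = 0xF19C3D
s_7 = Round(s_6, k_6) = 0xC3DEE3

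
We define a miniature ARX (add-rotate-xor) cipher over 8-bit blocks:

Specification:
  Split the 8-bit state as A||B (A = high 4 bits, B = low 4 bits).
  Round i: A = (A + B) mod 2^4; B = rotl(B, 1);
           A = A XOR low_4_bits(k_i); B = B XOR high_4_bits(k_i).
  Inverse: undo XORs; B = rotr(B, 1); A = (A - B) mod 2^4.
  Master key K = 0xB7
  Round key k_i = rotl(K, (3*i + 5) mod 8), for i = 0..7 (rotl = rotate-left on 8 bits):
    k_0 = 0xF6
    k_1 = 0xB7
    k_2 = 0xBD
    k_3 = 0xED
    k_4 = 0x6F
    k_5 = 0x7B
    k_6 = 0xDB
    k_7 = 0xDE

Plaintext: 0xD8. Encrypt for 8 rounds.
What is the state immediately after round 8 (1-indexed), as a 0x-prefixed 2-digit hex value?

0x98

s_0 = plaintext = 0xD8
s_1 = Round(s_0, k_0) = 0x3E
s_2 = Round(s_1, k_1) = 0x66
s_3 = Round(s_2, k_2) = 0x17
s_4 = Round(s_3, k_3) = 0x50
s_5 = Round(s_4, k_4) = 0xA6
s_6 = Round(s_5, k_5) = 0xBB
s_7 = Round(s_6, k_6) = 0xDA
s_8 = Round(s_7, k_7) = 0x98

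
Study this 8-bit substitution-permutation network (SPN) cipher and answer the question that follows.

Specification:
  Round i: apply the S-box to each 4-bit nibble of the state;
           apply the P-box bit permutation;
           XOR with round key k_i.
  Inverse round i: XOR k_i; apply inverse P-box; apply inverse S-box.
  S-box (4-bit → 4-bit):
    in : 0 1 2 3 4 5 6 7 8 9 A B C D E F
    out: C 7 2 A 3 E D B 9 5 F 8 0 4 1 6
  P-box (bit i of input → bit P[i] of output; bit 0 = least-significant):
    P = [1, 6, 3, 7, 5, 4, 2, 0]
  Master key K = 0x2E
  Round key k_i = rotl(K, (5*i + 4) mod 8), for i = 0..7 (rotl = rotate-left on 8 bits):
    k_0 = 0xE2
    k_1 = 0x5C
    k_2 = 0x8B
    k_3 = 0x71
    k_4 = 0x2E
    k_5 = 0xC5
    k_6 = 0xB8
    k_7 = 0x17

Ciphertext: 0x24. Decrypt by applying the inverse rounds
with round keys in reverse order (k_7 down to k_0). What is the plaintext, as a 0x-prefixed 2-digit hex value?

s_0 = ciphertext = 0x24
s_1 = InvRound(s_0, k_7) = 0x7E
s_2 = InvRound(s_1, k_6) = 0xD7
s_3 = InvRound(s_2, k_5) = 0x2E
s_4 = InvRound(s_3, k_4) = 0xCC
s_5 = InvRound(s_4, k_3) = 0xA0
s_6 = InvRound(s_5, k_2) = 0x89
s_7 = InvRound(s_6, k_1) = 0x53
s_8 = InvRound(s_7, k_0) = 0x7B

0x7B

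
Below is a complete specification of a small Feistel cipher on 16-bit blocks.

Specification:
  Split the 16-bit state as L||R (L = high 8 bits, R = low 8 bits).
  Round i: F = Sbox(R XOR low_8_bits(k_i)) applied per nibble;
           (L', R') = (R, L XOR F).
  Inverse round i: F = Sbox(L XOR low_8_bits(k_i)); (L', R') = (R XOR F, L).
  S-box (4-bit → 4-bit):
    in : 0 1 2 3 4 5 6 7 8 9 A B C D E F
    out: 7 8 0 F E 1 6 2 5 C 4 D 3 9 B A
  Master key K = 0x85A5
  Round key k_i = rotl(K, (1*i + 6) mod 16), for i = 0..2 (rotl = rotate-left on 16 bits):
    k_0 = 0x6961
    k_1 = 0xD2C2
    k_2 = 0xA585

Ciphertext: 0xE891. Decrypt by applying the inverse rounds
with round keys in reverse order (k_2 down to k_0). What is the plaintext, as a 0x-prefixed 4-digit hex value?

s_0 = ciphertext = 0xE891
s_1 = InvRound(s_0, k_2) = 0xF8E8
s_2 = InvRound(s_1, k_1) = 0x1CF8
s_3 = InvRound(s_2, k_0) = 0xD11C

0xD11C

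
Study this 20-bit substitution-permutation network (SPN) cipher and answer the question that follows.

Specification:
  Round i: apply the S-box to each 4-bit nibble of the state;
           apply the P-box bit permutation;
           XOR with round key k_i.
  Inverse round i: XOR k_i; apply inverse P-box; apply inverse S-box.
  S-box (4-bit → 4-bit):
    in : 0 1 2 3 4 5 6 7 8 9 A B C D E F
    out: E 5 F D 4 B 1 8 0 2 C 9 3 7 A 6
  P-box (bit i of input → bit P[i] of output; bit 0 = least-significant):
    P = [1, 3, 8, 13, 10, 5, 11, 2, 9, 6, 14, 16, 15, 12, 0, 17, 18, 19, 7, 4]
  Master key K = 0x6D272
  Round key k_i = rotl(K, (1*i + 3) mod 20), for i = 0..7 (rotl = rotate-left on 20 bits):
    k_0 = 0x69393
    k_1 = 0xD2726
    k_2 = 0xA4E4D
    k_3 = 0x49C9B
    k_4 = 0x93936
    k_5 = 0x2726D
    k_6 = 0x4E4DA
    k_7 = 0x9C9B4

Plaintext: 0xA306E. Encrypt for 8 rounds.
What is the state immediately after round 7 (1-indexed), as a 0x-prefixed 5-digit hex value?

0xD7FCE

s_0 = plaintext = 0xA306E
s_1 = Round(s_0, k_0) = 0x5774A
s_2 = Round(s_1, k_1) = 0x20E36
s_3 = Round(s_2, k_2) = 0x5529A
s_4 = Round(s_3, k_3) = 0xB6FEB
s_5 = Round(s_4, k_4) = 0xDD940
s_6 = Round(s_5, k_5) = 0xECBA4
s_7 = Round(s_6, k_6) = 0xD7FCE
s_8 = Round(s_7, k_7) = 0x7AD5C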